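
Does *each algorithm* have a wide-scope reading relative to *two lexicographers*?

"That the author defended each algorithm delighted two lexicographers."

No

*each algorithm* occurs within the sentential subject *that the author defended each algorithm*.
The Sentential Subject Constraint rules out raising the quantifier out of the that-clause subject.
*each algorithm* is confined to the island and cannot take scope over *two lexicographers*.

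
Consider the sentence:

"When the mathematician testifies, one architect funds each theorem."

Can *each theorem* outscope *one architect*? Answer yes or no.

*each theorem* is a matrix argument; the adjunct is an island but the target quantifier is outside it.
QR within a single clause is free, so the lower quantifier may take scope over the higher one.
Both orderings are possible: *one architect* > *each theorem* and *each theorem* > *one architect*.

Yes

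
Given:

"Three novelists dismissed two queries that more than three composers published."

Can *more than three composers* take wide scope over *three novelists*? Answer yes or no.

No

*more than three composers* is embedded in the relative clause *that more than three composers published* modifying *two queries*.
Relative clauses block scope extraction: QR cannot target a position outside the modified NP.
So *more than three composers* cannot raise high enough to outscope *three novelists*; only the surface ordering *three novelists* > *more than three composers* is available.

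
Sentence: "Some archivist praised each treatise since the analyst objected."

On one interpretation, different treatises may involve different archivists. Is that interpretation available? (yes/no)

Yes

The described interpretation is the *each treatise* > *some archivist* scoping.
Although there is an adjunct clause, *each treatise* is in the main clause, not inside the adjunct.
No island intervenes, so both surface and inverse scope are derivable.
Both orderings are possible: *some archivist* > *each treatise* and *each treatise* > *some archivist*.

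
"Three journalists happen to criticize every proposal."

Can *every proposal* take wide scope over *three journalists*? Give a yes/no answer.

Yes

The matrix predicate is a raising verb, whose infinitival complement is not a scope island — *every proposal* can QR into the matrix clause.
No island intervenes, so both surface and inverse scope are derivable.
The sentence is scopally ambiguous between *three journalists* > *every proposal* and *every proposal* > *three journalists*.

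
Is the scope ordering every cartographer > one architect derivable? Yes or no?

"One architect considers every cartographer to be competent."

*every cartographer* is an ECM subject; ECM complements are not islands, and the embedded quantifier may take matrix scope.
With no island boundary between them, the object can take inverse scope over the subject via ordinary QR within the clause.

Yes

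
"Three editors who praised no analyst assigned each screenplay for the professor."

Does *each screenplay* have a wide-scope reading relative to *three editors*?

*each screenplay* sits in the matrix clause, not in the relative clause on *three editors*.
Since no island is crossed, the inverse ordering is licensed alongside surface scope.
Both orderings are possible: *three editors* > *each screenplay* and *each screenplay* > *three editors*.

Yes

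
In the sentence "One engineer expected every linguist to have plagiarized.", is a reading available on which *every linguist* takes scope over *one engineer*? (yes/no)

The ECM infinitive is scope-transparent — *every linguist* is free to raise above *one engineer*.
With no island boundary between them, the object can take inverse scope over the subject via ordinary QR within the clause.

Yes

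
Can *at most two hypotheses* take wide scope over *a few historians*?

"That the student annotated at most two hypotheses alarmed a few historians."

No

*at most two hypotheses* occurs within the sentential subject *that the student annotated at most two hypotheses*.
Clausal subjects are scope islands; QR from inside the subject into the matrix is barred.
The ordering *at most two hypotheses* > *a few historians* is therefore underivable.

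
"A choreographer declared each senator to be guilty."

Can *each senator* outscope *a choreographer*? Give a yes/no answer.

Yes

ECM infinitives lack a CP barrier, so *each senator* can QR over the matrix subject *a choreographer*.
No island intervenes, so both surface and inverse scope are derivable.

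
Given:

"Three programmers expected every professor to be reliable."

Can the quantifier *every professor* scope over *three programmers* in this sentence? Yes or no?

Yes

*every professor* is an ECM subject; ECM complements are not islands, and the embedded quantifier may take matrix scope.
No island intervenes, so both surface and inverse scope are derivable.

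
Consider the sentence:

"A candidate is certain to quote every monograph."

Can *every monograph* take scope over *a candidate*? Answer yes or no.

Raising constructions are monoclausal for scope purposes; *every monograph* is not separated from *a candidate* by any island.
Nothing blocks QR of the lower DP to a position above the higher one, so inverse scope is available.

Yes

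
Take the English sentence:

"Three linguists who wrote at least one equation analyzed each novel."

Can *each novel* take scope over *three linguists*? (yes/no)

*each novel* is a matrix argument; only *three linguists* is modified by the relative clause *who wrote at least one equation*, so the RC island is irrelevant to the target quantifier.
Nothing blocks QR of the lower DP to a position above the higher one, so inverse scope is available.
Both orderings are possible: *three linguists* > *each novel* and *each novel* > *three linguists*.

Yes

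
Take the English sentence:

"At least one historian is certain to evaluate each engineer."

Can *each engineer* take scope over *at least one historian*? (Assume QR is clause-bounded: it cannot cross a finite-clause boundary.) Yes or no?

Yes

The matrix predicate is a raising verb, whose infinitival complement is not a scope island — *each engineer* can QR into the matrix clause.
Since no island is crossed, the inverse ordering is licensed alongside surface scope.
So *each engineer* > *at least one historian* is among the available readings.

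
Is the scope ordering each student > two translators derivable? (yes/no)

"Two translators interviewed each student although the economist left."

Yes

The adjunct clause does not contain *each student*, which is the matrix object.
Clause-internal QR can adjoin the lower DP above the subject, yielding the inverse reading.
Both orderings are possible: *two translators* > *each student* and *each student* > *two translators*.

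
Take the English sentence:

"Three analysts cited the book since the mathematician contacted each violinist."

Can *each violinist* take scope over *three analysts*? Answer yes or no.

*each violinist* occurs within the adjunct clause *since the mathematician contacted each violinist*.
Adverbial clauses are not L-marked, so they are barriers for QR — the quantifier cannot escape the adjunct.
So *each violinist* cannot raise to a position above *three analysts*.

No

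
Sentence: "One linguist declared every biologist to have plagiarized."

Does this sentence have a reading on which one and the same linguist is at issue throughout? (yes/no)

That reading corresponds to *one linguist* > *every biologist*.
Nothing needs to raise for *one linguist* > *every biologist*, so no island constraint is at stake.

Yes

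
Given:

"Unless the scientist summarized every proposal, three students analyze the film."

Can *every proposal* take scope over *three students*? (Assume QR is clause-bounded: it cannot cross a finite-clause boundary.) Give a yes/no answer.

No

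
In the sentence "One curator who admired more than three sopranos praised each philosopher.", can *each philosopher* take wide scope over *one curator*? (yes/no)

*each philosopher* is a matrix argument; only *one curator* is modified by the relative clause *who admired more than three sopranos*, so the RC island is irrelevant to the target quantifier.
QR within a single clause is free, so the lower quantifier may take scope over the higher one.
The sentence is scopally ambiguous between *one curator* > *each philosopher* and *each philosopher* > *one curator*.

Yes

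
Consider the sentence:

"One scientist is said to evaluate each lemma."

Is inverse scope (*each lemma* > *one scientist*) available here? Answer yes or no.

Yes

Raising constructions are monoclausal for scope purposes; *each lemma* is not separated from *one scientist* by any island.
No island intervenes, so both surface and inverse scope are derivable.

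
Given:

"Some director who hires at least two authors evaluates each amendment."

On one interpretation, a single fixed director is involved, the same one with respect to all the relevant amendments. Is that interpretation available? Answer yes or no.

This is the *some director* > *each amendment* reading.
Surface scope (*some director* > *each amendment*) is always derivable; islands only block QR, not in-situ interpretation.

Yes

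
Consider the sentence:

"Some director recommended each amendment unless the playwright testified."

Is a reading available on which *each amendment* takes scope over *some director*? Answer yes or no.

Yes

*each amendment* is a matrix argument; the adjunct is an island but the target quantifier is outside it.
With no island boundary between them, the object can take inverse scope over the subject via ordinary QR within the clause.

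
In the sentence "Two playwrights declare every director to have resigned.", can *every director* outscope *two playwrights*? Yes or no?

Yes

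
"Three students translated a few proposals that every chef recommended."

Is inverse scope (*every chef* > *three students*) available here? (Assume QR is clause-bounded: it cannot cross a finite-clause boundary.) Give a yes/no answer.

*every chef* sits inside the relative clause *that every chef recommended* modifying *a few proposals*.
Relative clauses block scope extraction: QR cannot target a position outside the modified NP.
Hence only narrow scope for *every chef* (under *three students*) survives.

No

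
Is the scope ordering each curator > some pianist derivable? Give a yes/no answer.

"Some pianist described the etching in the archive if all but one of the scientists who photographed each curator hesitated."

No

Structurally, *each curator* is inside the relative clause *who photographed each curator*, which is itself inside the adjunct *if all but one of the scientists who photographed each curator hesitated*.
The quantifier would have to escape first the RC and then the adjunct — two independent island violations.
So the wide-scope reading for *each curator* is blocked.
(Only the surface reading survives: one fixed pianist with respect to all the relevant curators.)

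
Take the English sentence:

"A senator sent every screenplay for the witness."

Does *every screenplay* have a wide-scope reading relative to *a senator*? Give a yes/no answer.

Both DPs are arguments of the same predicate; there is no clause or island boundary between them.
Ordinary QR to a clause-peripheral position gives the wide-scope LF for the lower DP.
The sentence is scopally ambiguous between *a senator* > *every screenplay* and *every screenplay* > *a senator*.

Yes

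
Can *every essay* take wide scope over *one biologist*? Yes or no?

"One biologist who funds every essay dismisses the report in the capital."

No

*every essay* is embedded in the relative clause *who funds every essay*.
Relative clauses block scope extraction: QR cannot target a position outside the modified NP.
*every essay* is confined to the island and cannot take scope over *one biologist*.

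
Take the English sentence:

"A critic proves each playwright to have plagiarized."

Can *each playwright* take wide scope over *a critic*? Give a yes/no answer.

Yes

*each playwright* is the subject of an ECM infinitive — the infinitival complement of an ECM verb is not a scope island, so *each playwright* can raise into the matrix clause.
Nothing blocks QR of the lower DP to a position above the higher one, so inverse scope is available.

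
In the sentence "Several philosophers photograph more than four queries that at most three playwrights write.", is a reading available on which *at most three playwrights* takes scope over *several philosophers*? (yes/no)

*at most three playwrights* sits inside the relative clause *that at most three playwrights write* modifying *more than four queries*.
QR out of a relative clause is ruled out by the relative-clause island constraint.
So the wide-scope reading for *at most three playwrights* is blocked.

No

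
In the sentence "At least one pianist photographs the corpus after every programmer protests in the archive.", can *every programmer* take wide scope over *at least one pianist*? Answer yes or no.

No

The target quantifier *every programmer* is part of the adjunct clause *after every programmer protests in the archive*.
Adjuncts are opaque for quantifier raising; a quantifier in an adjunct stays inside it.
So *every programmer* cannot raise high enough to outscope *at least one pianist*; only the surface ordering *at least one pianist* > *every programmer* is available.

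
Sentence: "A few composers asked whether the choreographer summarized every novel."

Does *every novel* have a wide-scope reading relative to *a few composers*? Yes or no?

No

*every novel* sits inside the embedded question *whether the choreographer summarized every novel*.
An indirect question is a wh-island; the filled [Spec,CP] blocks QR across the CP edge.
There is no licit LF on which *every novel* c-commands *a few composers*.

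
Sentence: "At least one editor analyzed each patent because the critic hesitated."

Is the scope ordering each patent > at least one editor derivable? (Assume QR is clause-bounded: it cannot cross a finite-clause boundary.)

Neither queried DP is inside the adjunct, so the adjunct-island constraint does not apply.
Since no island is crossed, the inverse ordering is licensed alongside surface scope.

Yes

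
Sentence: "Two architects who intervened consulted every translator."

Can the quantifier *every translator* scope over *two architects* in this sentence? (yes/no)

Yes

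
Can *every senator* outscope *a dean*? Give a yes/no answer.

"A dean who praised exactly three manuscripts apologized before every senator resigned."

The target quantifier *every senator* is part of the adjunct clause *before every senator resigned*.
Scope out of an adjunct clause is unavailable: QR respects the adjunct-island constraint.
*every senator* > *a dean* would require crossing that boundary, which is illicit.

No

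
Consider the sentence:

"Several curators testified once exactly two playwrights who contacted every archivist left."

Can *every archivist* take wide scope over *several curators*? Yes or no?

No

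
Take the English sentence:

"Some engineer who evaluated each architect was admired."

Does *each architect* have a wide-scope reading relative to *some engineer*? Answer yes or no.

*each architect* is embedded in the relative clause *who evaluated each architect*.
A relative clause is a scope island — quantifier raising cannot cross its boundary.
So *each architect* cannot raise to a position above *some engineer*.

No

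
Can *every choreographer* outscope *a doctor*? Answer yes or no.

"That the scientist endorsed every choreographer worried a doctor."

The DP *every choreographer* is contained in the sentential subject *that the scientist endorsed every choreographer*.
Sentential subjects are islands: a quantifier inside the subject clause cannot raise over the matrix predicate.
So *every choreographer* cannot raise to a position above *a doctor*.

No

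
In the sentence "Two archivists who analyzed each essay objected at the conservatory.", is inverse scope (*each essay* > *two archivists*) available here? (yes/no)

No

The target quantifier *each essay* is part of the relative clause *who analyzed each essay*.
Quantifiers inside a relative clause are trapped there; the RC boundary blocks QR.
Hence only narrow scope for *each essay* (under *two archivists*) survives.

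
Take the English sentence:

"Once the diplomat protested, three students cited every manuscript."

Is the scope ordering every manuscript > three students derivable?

*every manuscript* is a matrix argument; the adjunct is an island but the target quantifier is outside it.
Ordinary QR to a clause-peripheral position gives the wide-scope LF for the lower DP.

Yes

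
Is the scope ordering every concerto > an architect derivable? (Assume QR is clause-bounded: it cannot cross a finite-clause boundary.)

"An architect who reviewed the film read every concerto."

Yes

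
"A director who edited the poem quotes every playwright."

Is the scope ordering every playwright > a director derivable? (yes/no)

Yes

*every playwright* sits in the matrix clause, not in the relative clause on *a director*.
QR within a single clause is free, so the lower quantifier may take scope over the higher one.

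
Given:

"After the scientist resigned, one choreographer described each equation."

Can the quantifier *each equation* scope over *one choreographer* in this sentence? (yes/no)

Yes

Neither queried DP is inside the adjunct, so the adjunct-island constraint does not apply.
Clause-internal QR can adjoin the lower DP above the subject, yielding the inverse reading.
Both orderings are possible: *one choreographer* > *each equation* and *each equation* > *one choreographer*.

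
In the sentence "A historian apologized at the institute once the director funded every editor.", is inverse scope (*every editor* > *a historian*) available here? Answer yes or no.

*every editor* sits inside the adjunct clause *once the director funded every editor*.
Adjuncts are opaque for quantifier raising; a quantifier in an adjunct stays inside it.
*every editor* is confined to the island and cannot take scope over *a historian*.

No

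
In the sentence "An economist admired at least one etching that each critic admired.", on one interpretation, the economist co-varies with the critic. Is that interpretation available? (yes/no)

No

The paraphrase describes the scope ordering *each critic* > *an economist*.
*each critic* sits inside the relative clause *that each critic admired* modifying *at least one etching*.
Relative clauses are scope islands: a quantifier cannot QR out of a relative clause to take scope in the matrix clause.
There is no licit LF on which *each critic* c-commands *an economist*.
(Only the surface reading survives: one fixed economist with respect to all the relevant critics.)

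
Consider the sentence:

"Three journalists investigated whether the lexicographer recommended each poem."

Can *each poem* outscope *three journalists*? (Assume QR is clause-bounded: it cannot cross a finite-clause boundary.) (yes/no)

No

Structurally, *each poem* is inside the embedded question *whether the lexicographer recommended each poem*.
Embedded questions are wh-islands: a quantifier inside an indirect question cannot QR into the matrix clause.
So the wide-scope reading for *each poem* is blocked.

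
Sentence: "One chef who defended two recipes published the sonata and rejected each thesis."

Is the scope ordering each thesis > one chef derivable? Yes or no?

*each thesis* sits inside one conjunct of the coordinate structure (*rejected each thesis*).
The Coordinate Structure Constraint blocks movement (including QR) out of a single conjunct.
*each thesis* is confined to the island and cannot take scope over *one chef*.
(Only the surface reading survives: one fixed chef with respect to all the relevant theses.)

No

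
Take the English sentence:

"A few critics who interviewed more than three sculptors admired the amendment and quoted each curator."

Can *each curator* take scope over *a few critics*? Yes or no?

Structurally, *each curator* is inside one conjunct of the coordinate structure (*quoted each curator*).
The Coordinate Structure Constraint blocks movement (including QR) out of a single conjunct.
So *each curator* cannot raise high enough to outscope *a few critics*; only the surface ordering *a few critics* > *each curator* is available.

No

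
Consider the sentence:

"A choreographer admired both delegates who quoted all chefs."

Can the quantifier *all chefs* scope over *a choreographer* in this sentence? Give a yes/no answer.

No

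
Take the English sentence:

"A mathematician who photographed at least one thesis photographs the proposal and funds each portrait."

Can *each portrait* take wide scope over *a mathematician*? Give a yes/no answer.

No

The target quantifier *each portrait* is part of one conjunct of the coordinate structure (*funds each portrait*).
A quantifier cannot raise out of one conjunct of a coordination across the whole coordinate structure — the CSC applies to QR.
So the wide-scope reading for *each portrait* is blocked.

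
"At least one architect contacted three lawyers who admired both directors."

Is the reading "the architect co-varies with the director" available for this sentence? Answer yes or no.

This is the *both directors* > *at least one architect* reading.
*both directors* is embedded in the relative clause *who admired both directors* modifying *three lawyers*.
Relative clauses block scope extraction: QR cannot target a position outside the modified NP.
Hence only narrow scope for *both directors* (under *at least one architect*) survives.
(Only the surface reading survives: one fixed architect with respect to all the relevant directors.)

No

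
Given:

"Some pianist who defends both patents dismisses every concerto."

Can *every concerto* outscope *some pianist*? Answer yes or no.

Yes

Although the sentence contains a relative clause (*who defends both patents*), *every concerto* is outside it, in the matrix VP.
With no island boundary between them, the object can take inverse scope over the subject via ordinary QR within the clause.
Both orderings are possible: *some pianist* > *every concerto* and *every concerto* > *some pianist*.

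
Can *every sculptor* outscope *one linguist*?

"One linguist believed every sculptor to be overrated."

Yes

This is an ECM construction: *every sculptor* is the infinitival subject, Case-marked by the matrix verb, and the infinitive is transparent for QR.
Since no island is crossed, the inverse ordering is licensed alongside surface scope.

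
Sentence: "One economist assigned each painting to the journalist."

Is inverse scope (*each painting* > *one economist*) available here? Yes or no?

Yes

*each painting* is the matrix object and *one economist* the matrix subject; the two are clausemates.
With no island boundary between them, the object can take inverse scope over the subject via ordinary QR within the clause.
The sentence is scopally ambiguous between *one economist* > *each painting* and *each painting* > *one economist*.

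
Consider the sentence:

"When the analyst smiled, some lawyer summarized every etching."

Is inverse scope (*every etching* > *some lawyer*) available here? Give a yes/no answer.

Yes

The adjunct island is irrelevant here — *every etching* and *some lawyer* are both in the matrix clause.
No island intervenes, so both surface and inverse scope are derivable.
Both orderings are possible: *some lawyer* > *every etching* and *every etching* > *some lawyer*.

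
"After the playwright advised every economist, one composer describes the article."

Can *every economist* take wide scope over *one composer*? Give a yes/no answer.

No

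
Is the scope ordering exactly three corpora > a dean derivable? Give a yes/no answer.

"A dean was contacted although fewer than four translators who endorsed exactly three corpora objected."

*exactly three corpora* sits inside the relative clause *who endorsed exactly three corpora*, which is itself inside the adjunct *although fewer than four translators who endorsed exactly three corpora objected*.
Nested islands: the RC island is itself inside an adjunct island, so wide scope is doubly excluded.
Hence only narrow scope for *exactly three corpora* (under *a dean*) survives.
(Only the surface reading survives: one fixed dean with respect to all the relevant corpora.)

No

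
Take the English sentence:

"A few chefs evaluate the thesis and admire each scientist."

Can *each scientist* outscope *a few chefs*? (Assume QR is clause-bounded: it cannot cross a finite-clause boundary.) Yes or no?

*each scientist* sits inside one conjunct of the coordinate structure (*admire each scientist*).
Asymmetric QR out of one conjunct violates the Coordinate Structure Constraint.
*each scientist* > *a few chefs* would require crossing that boundary, which is illicit.

No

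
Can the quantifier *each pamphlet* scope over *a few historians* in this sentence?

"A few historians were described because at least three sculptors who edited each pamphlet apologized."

*each pamphlet* is embedded in the relative clause *who edited each pamphlet*, which is itself inside the adjunct *because at least three sculptors who edited each pamphlet apologized*.
Even if one barrier were somehow void, the other would still block QR.
Hence only narrow scope for *each pamphlet* (under *a few historians*) survives.

No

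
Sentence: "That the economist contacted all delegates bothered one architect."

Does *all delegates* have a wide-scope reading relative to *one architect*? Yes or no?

*all delegates* occurs within the sentential subject *that the economist contacted all delegates*.
The subject-island constraint blocks QR out of a clausal subject.
There is no licit LF on which *all delegates* c-commands *one architect*.

No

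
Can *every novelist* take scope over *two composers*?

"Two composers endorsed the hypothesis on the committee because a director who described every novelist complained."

No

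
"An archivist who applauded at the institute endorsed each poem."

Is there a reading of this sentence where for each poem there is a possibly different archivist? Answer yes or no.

That reading corresponds to *each poem* > *an archivist*.
*each poem* sits in the matrix clause, not in the relative clause on *an archivist*.
QR within a single clause is free, so the lower quantifier may take scope over the higher one.

Yes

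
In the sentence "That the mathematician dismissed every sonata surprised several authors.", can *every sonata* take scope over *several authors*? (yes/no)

*every sonata* is embedded in the sentential subject *that the mathematician dismissed every sonata*.
Sentential subjects are islands: a quantifier inside the subject clause cannot raise over the matrix predicate.
*every sonata* > *several authors* would require crossing that boundary, which is illicit.

No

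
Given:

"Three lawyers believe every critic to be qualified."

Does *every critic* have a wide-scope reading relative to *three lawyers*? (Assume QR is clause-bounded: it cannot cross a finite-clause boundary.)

*every critic* is the subject of an ECM infinitive — the infinitival complement of an ECM verb is not a scope island, so *every critic* can raise into the matrix clause.
Since no island is crossed, the inverse ordering is licensed alongside surface scope.

Yes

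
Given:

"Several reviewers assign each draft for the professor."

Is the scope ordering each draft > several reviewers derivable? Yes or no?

*each draft* is the matrix object and *several reviewers* the matrix subject; the two are clausemates.
Ordinary QR to a clause-peripheral position gives the wide-scope LF for the lower DP.

Yes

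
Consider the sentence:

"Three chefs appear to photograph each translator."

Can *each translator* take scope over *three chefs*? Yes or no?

Yes

Raising constructions are monoclausal for scope purposes; *each translator* is not separated from *three chefs* by any island.
Nothing blocks QR of the lower DP to a position above the higher one, so inverse scope is available.
Both orderings are possible: *three chefs* > *each translator* and *each translator* > *three chefs*.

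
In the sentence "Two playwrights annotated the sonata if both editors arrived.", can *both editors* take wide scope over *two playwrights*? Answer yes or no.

No

The DP *both editors* is contained in the adjunct clause *if both editors arrived*.
Scope out of an adjunct clause is unavailable: QR respects the adjunct-island constraint.
There is no licit LF on which *both editors* c-commands *two playwrights*.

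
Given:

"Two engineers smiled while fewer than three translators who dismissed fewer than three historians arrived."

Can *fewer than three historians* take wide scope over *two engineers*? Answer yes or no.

No

The DP *fewer than three historians* is contained in the relative clause *who dismissed fewer than three historians*, which is itself inside the adjunct *while fewer than three translators who dismissed fewer than three historians arrived*.
Even if one barrier were somehow void, the other would still block QR.
So *fewer than three historians* cannot raise high enough to outscope *two engineers*; only the surface ordering *two engineers* > *fewer than three historians* is available.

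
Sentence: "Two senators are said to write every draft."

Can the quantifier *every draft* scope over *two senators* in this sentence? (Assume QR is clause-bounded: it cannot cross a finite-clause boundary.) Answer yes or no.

Raising constructions are monoclausal for scope purposes; *every draft* is not separated from *two senators* by any island.
Since no island is crossed, the inverse ordering is licensed alongside surface scope.
So *every draft* > *two senators* is among the available readings.

Yes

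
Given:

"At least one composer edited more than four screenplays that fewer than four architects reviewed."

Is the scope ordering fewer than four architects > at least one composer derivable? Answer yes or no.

No

The target quantifier *fewer than four architects* is part of the relative clause *that fewer than four architects reviewed* modifying *more than four screenplays*.
A relative clause is a scope island — quantifier raising cannot cross its boundary.
So *fewer than four architects* cannot raise high enough to outscope *at least one composer*; only the surface ordering *at least one composer* > *fewer than four architects* is available.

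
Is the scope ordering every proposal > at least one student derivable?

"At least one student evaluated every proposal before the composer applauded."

Yes

*every proposal* is a matrix argument; the adjunct is an island but the target quantifier is outside it.
With no island boundary between them, the object can take inverse scope over the subject via ordinary QR within the clause.
The sentence is scopally ambiguous between *at least one student* > *every proposal* and *every proposal* > *at least one student*.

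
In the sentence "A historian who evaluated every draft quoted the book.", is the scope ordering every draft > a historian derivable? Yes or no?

*every draft* is embedded in the relative clause *who evaluated every draft*.
Relative clauses are scope islands: a quantifier cannot QR out of a relative clause to take scope in the matrix clause.
So *every draft* cannot raise to a position above *a historian*.

No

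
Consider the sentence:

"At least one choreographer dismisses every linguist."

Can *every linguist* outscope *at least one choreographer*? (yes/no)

*every linguist* and *at least one choreographer* are in the same minimal clause.
With no island boundary between them, the object can take inverse scope over the subject via ordinary QR within the clause.

Yes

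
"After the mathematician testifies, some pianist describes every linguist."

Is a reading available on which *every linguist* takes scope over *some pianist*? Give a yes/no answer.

Yes

*every linguist* is a matrix argument; the adjunct is an island but the target quantifier is outside it.
Since no island is crossed, the inverse ordering is licensed alongside surface scope.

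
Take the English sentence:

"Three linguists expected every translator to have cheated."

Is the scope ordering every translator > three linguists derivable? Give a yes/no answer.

Yes

This is an ECM construction: *every translator* is the infinitival subject, Case-marked by the matrix verb, and the infinitive is transparent for QR.
Clause-internal QR can adjoin the lower DP above the subject, yielding the inverse reading.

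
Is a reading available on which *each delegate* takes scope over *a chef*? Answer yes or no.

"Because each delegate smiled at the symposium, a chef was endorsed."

No

*each delegate* sits inside the adjunct clause *because each delegate smiled at the symposium*.
Adjunct clauses are scope islands: a quantifier inside an adjunct cannot raise into the matrix clause.
So *each delegate* cannot raise to a position above *a chef*.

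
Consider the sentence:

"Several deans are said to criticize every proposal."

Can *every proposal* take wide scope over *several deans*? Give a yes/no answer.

Yes

Infinitival complements of raising predicates do not block QR; *every proposal* and *several deans* are effectively clausemates.
With no island boundary between them, the object can take inverse scope over the subject via ordinary QR within the clause.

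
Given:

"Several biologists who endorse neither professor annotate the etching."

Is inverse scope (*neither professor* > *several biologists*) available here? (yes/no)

No

*neither professor* occurs within the relative clause *who endorse neither professor*.
Quantifiers inside a relative clause are trapped there; the RC boundary blocks QR.
So *neither professor* cannot raise to a position above *several biologists*.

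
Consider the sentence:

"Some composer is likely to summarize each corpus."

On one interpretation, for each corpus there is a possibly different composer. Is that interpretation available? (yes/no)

Yes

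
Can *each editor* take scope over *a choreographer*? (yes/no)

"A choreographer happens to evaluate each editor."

Infinitival complements of raising predicates do not block QR; *each editor* and *a choreographer* are effectively clausemates.
Nothing blocks QR of the lower DP to a position above the higher one, so inverse scope is available.

Yes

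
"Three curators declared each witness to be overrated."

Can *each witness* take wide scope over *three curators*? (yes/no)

ECM infinitives lack a CP barrier, so *each witness* can QR over the matrix subject *three curators*.
Since no island is crossed, the inverse ordering is licensed alongside surface scope.
Both orderings are possible: *three curators* > *each witness* and *each witness* > *three curators*.

Yes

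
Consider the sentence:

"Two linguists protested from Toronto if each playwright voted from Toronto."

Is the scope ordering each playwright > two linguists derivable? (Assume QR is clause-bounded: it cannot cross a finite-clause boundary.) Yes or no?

No

*each playwright* is embedded in the adjunct clause *if each playwright voted from Toronto*.
Adverbial clauses are not L-marked, so they are barriers for QR — the quantifier cannot escape the adjunct.
*each playwright* > *two linguists* would require crossing that boundary, which is illicit.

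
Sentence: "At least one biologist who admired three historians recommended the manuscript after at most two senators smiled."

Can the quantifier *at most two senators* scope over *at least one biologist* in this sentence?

No

*at most two senators* sits inside the adjunct clause *after at most two senators smiled*.
Adjuncts are opaque for quantifier raising; a quantifier in an adjunct stays inside it.
*at most two senators* is confined to the island and cannot take scope over *at least one biologist*.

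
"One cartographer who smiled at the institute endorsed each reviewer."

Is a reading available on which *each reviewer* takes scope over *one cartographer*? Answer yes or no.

The RC *who smiled at the institute* is an island, but *each reviewer* is not inside it — it is the matrix object, a clausemate of *one cartographer*.
With no island boundary between them, the object can take inverse scope over the subject via ordinary QR within the clause.
The sentence is scopally ambiguous between *one cartographer* > *each reviewer* and *each reviewer* > *one cartographer*.

Yes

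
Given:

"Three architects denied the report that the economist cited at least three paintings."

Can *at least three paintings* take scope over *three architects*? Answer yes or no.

The target quantifier *at least three paintings* is part of the complex NP *the report that the economist cited at least three paintings*.
The complex NP is opaque for QR — the quantifier is frozen inside the noun's complement.
So the wide-scope reading for *at least three paintings* is blocked.

No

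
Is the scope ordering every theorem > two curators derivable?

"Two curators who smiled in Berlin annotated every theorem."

*every theorem* is a matrix argument; only *two curators* is modified by the relative clause *who smiled in Berlin*, so the RC island is irrelevant to the target quantifier.
Clause-internal QR can adjoin the lower DP above the subject, yielding the inverse reading.
Both orderings are possible: *two curators* > *every theorem* and *every theorem* > *two curators*.

Yes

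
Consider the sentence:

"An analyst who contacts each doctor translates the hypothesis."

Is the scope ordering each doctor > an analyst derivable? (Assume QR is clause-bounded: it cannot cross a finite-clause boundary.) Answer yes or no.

No

*each doctor* occurs within the relative clause *who contacts each doctor*.
Quantifiers inside a relative clause are trapped there; the RC boundary blocks QR.
So *each doctor* cannot raise high enough to outscope *an analyst*; only the surface ordering *an analyst* > *each doctor* is available.
(Only the surface reading survives: one fixed analyst with respect to all the relevant doctors.)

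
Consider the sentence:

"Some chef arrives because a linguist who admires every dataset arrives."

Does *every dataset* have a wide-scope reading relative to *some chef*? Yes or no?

No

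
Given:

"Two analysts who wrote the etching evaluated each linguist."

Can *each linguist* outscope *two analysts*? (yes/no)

*each linguist* is a matrix argument; only *two analysts* is modified by the relative clause *who wrote the etching*, so the RC island is irrelevant to the target quantifier.
Since no island is crossed, the inverse ordering is licensed alongside surface scope.

Yes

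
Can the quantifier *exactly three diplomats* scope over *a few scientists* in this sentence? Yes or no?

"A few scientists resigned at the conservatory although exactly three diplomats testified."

The target quantifier *exactly three diplomats* is part of the adjunct clause *although exactly three diplomats testified*.
The adjunct-island constraint bars QR out of an adverbial clause.
*exactly three diplomats* > *a few scientists* would require crossing that boundary, which is illicit.

No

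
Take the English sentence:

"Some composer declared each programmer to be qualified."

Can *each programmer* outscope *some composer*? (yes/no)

ECM infinitives lack a CP barrier, so *each programmer* can QR over the matrix subject *some composer*.
Clause-internal QR can adjoin the lower DP above the subject, yielding the inverse reading.

Yes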